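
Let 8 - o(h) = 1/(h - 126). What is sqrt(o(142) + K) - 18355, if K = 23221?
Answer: -18355 + sqrt(371663)/4 ≈ -18203.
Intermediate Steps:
o(h) = 8 - 1/(-126 + h) (o(h) = 8 - 1/(h - 126) = 8 - 1/(-126 + h))
sqrt(o(142) + K) - 18355 = sqrt((-1009 + 8*142)/(-126 + 142) + 23221) - 18355 = sqrt((-1009 + 1136)/16 + 23221) - 18355 = sqrt((1/16)*127 + 23221) - 18355 = sqrt(127/16 + 23221) - 18355 = sqrt(371663/16) - 18355 = sqrt(371663)/4 - 18355 = -18355 + sqrt(371663)/4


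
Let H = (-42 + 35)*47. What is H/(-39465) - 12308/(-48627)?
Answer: 55748167/213229395 ≈ 0.26145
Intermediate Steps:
H = -329 (H = -7*47 = -329)
H/(-39465) - 12308/(-48627) = -329/(-39465) - 12308/(-48627) = -329*(-1/39465) - 12308*(-1/48627) = 329/39465 + 12308/48627 = 55748167/213229395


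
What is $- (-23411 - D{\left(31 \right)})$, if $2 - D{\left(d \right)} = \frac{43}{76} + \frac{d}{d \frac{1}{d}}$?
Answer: $\frac{1776989}{76} \approx 23381.0$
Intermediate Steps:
$D{\left(d \right)} = \frac{109}{76} - d$ ($D{\left(d \right)} = 2 - \left(\frac{43}{76} + \frac{d}{d \frac{1}{d}}\right) = 2 - \left(43 \cdot \frac{1}{76} + \frac{d}{1}\right) = 2 - \left(\frac{43}{76} + d 1\right) = 2 - \left(\frac{43}{76} + d\right) = \frac{109}{76} - d$)
$- (-23411 - D{\left(31 \right)}) = - (-23411 - \left(\frac{109}{76} - 31\right)) = - (-23411 - - \frac{2247}{76}) = - (-23411 + \frac{2247}{76}) = \left(-1\right) \left(- \frac{1776989}{76}\right) = \frac{1776989}{76}$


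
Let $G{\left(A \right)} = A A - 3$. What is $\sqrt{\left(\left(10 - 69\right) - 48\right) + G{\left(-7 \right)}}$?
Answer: $i \sqrt{61} \approx 7.8102 i$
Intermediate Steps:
$G{\left(A \right)} = -3 + A^{2}$ ($G{\left(A \right)} = A^{2} - 3 = -3 + A^{2}$)
$\sqrt{\left(\left(10 - 69\right) - 48\right) + G{\left(-7 \right)}} = \sqrt{\left(\left(10 - 69\right) - 48\right) - \left(3 - \left(-7\right)^{2}\right)} = \sqrt{\left(-59 - 48\right) + \left(-3 + 49\right)} = \sqrt{-107 + 46} = \sqrt{-61} = i \sqrt{61}$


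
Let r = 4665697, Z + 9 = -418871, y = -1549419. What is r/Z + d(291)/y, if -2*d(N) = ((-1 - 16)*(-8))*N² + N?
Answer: -1605672859321/216340210240 ≈ -7.4220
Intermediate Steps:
Z = -418880 (Z = -9 - 418871 = -418880)
d(N) = -68*N² - N/2 (d(N) = -(((-1 - 16)*(-8))*N² + N)/2 = -((-17*(-8))*N² + N)/2 = -(136*N² + N)/2 = -(N + 136*N²)/2 = -68*N² - N/2)
r/Z + d(291)/y = 4665697/(-418880) - ½*291*(1 + 136*291)/(-1549419) = 4665697*(-1/418880) - ½*291*(1 + 39576)*(-1/1549419) = -4665697/418880 - ½*291*39577*(-1/1549419) = -4665697/418880 - 11516907/2*(-1/1549419) = -4665697/418880 + 3838969/1032946 = -1605672859321/216340210240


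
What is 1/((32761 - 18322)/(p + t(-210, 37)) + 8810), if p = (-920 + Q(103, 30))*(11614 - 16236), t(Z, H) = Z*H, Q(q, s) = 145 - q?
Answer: 4050346/35683562699 ≈ 0.00011351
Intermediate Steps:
t(Z, H) = H*Z
p = 4058116 (p = (-920 + (145 - 1*103))*(11614 - 16236) = (-920 + (145 - 103))*(-4622) = (-920 + 42)*(-4622) = -878*(-4622) = 4058116)
1/((32761 - 18322)/(p + t(-210, 37)) + 8810) = 1/((32761 - 18322)/(4058116 + 37*(-210)) + 8810) = 1/(14439/(4058116 - 7770) + 8810) = 1/(14439/4050346 + 8810) = 1/(35683562699/4050346) = 4050346/35683562699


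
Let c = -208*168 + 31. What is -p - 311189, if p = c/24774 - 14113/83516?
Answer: -321927337396003/1034512692 ≈ -3.1119e+5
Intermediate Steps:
c = -34913 (c = -34944 + 31 = -34913)
p = -1632714785/1034512692 (p = -34913/24774 - 14113/83516 = -1632714785/1034512692 ≈ -1.5782)
-p - 311189 = -1*(-1632714785/1034512692) - 311189 = 1632714785/1034512692 - 311189 = -321927337396003/1034512692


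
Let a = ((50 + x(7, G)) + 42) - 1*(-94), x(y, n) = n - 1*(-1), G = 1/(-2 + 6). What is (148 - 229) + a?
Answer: 425/4 ≈ 106.25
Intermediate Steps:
G = ¼ (G = 1/4 = ¼ ≈ 0.25000)
x(y, n) = 1 + n (x(y, n) = n + 1 = 1 + n)
a = 749/4 (a = ((50 + (1 + ¼)) + 42) - 1*(-94) = ((50 + 5/4) + 42) + 94 = (205/4 + 42) + 94 = 373/4 + 94 = 749/4 ≈ 187.25)
(148 - 229) + a = (148 - 229) + 749/4 = -81 + 749/4 = 425/4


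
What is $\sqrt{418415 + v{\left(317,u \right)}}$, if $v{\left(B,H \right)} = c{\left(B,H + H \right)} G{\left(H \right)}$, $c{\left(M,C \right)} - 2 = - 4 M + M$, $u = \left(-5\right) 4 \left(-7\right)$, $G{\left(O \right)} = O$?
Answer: $\sqrt{285555} \approx 534.37$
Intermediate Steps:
$u = 140$ ($u = \left(-20\right) \left(-7\right) = 140$)
$c{\left(M,C \right)} = 2 - 3 M$ ($c{\left(M,C \right)} = 2 + \left(- 4 M + M\right) = 2 - 3 M$)
$v{\left(B,H \right)} = H \left(2 - 3 B\right)$ ($v{\left(B,H \right)} = \left(2 - 3 B\right) H = H \left(2 - 3 B\right)$)
$\sqrt{418415 + v{\left(317,u \right)}} = \sqrt{418415 + 140 \left(2 - 951\right)} = \sqrt{418415 + 140 \left(-949\right)} = \sqrt{418415 - 132860} = \sqrt{285555}$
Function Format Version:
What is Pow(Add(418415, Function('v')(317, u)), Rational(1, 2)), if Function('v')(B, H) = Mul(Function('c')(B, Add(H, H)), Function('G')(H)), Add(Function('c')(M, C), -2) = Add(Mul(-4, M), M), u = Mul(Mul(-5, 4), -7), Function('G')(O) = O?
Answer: Pow(285555, Rational(1, 2)) ≈ 534.37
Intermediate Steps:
u = 140 (u = Mul(-20, -7) = 140)
Function('c')(M, C) = Add(2, Mul(-3, M)) (Function('c')(M, C) = Add(2, Add(Mul(-4, M), M)) = Add(2, Mul(-3, M)))
Function('v')(B, H) = Mul(H, Add(2, Mul(-3, B))) (Function('v')(B, H) = Mul(Add(2, Mul(-3, B)), H) = Mul(H, Add(2, Mul(-3, B))))
Pow(Add(418415, Function('v')(317, u)), Rational(1, 2)) = Pow(Add(418415, Mul(140, Add(2, Mul(-3, 317)))), Rational(1, 2)) = Pow(Add(418415, Mul(140, Add(2, -951))), Rational(1, 2)) = Pow(Add(418415, Mul(140, -949)), Rational(1, 2)) = Pow(Add(418415, -132860), Rational(1, 2)) = Pow(285555, Rational(1, 2))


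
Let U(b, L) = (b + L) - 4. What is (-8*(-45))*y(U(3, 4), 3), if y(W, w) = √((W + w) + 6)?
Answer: 720*√3 ≈ 1247.1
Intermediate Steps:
U(b, L) = -4 + L + b (U(b, L) = (L + b) - 4 = -4 + L + b)
y(W, w) = √(6 + W + w)
(-8*(-45))*y(U(3, 4), 3) = (-8*(-45))*√(6 + (-4 + 4 + 3) + 3) = 360*√(6 + 3 + 3) = 360*√12 = 360*(2*√3) = 720*√3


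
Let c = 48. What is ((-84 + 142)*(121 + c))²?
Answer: 96079204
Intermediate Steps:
((-84 + 142)*(121 + c))² = ((-84 + 142)*(121 + 48))² = (58*169)² = 9802² = 96079204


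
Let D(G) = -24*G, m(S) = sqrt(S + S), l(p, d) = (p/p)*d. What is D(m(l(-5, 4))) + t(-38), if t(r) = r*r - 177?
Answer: 1267 - 48*sqrt(2) ≈ 1199.1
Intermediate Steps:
l(p, d) = d (l(p, d) = 1*d = d)
m(S) = sqrt(2)*sqrt(S) (m(S) = sqrt(2*S) = sqrt(2)*sqrt(S))
t(r) = -177 + r**2 (t(r) = r**2 - 177 = -177 + r**2)
D(G) = -24*G
D(m(l(-5, 4))) + t(-38) = -24*sqrt(2)*sqrt(4) + (-177 + (-38)**2) = -24*sqrt(2)*2 + (-177 + 1444) = -48*sqrt(2) + 1267 = 1267 - 48*sqrt(2)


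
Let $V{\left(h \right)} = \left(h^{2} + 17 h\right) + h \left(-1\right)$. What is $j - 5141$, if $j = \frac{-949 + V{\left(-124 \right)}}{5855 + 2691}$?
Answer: $- \frac{43922543}{8546} \approx -5139.5$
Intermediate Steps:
$V{\left(h \right)} = h^{2} + 16 h$ ($V{\left(h \right)} = \left(h^{2} + 17 h\right) - h = h^{2} + 16 h$)
$j = \frac{12443}{8546}$ ($j = \frac{-949 - 124 \left(16 - 124\right)}{5855 + 2691} = \frac{-949 - -13392}{8546} = \left(-949 + 13392\right) \frac{1}{8546} = 12443 \cdot \frac{1}{8546} = \frac{12443}{8546} \approx 1.456$)
$j - 5141 = \frac{12443}{8546} - 5141 = - \frac{43922543}{8546}$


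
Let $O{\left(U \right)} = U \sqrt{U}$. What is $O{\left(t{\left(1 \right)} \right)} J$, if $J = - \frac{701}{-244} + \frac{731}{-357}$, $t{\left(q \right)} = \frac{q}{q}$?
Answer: $\frac{4229}{5124} \approx 0.82533$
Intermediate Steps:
$t{\left(q \right)} = 1$
$J = \frac{4229}{5124}$ ($J = \left(-701\right) \left(- \frac{1}{244}\right) + 731 \left(- \frac{1}{357}\right) = \frac{701}{244} - \frac{43}{21} = \frac{4229}{5124} \approx 0.82533$)
$O{\left(U \right)} = U^{\frac{3}{2}}$
$O{\left(t{\left(1 \right)} \right)} J = 1^{\frac{3}{2}} \cdot \frac{4229}{5124} = 1 \cdot \frac{4229}{5124} = \frac{4229}{5124}$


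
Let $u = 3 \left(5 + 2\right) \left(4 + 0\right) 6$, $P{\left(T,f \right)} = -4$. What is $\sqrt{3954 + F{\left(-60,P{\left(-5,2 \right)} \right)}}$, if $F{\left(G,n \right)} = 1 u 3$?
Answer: $\sqrt{5466} \approx 73.932$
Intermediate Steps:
$u = 504$ ($u = 3 \cdot 7 \cdot 4 \cdot 6 = 21 \cdot 4 \cdot 6 = 84 \cdot 6 = 504$)
$F{\left(G,n \right)} = 1512$ ($F{\left(G,n \right)} = 1 \cdot 504 \cdot 3 = 504 \cdot 3 = 1512$)
$\sqrt{3954 + F{\left(-60,P{\left(-5,2 \right)} \right)}} = \sqrt{3954 + 1512} = \sqrt{5466}$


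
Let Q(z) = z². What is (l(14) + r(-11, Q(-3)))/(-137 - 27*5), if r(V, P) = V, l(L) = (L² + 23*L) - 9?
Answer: -249/136 ≈ -1.8309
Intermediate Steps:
l(L) = -9 + L² + 23*L
(l(14) + r(-11, Q(-3)))/(-137 - 27*5) = ((-9 + 14² + 23*14) - 11)/(-137 - 27*5) = ((-9 + 196 + 322) - 11)/(-137 - 135) = (509 - 11)/(-272) = 498*(-1/272) = -249/136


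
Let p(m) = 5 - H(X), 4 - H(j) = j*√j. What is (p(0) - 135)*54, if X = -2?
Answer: -7236 - 108*I*√2 ≈ -7236.0 - 152.74*I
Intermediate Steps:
H(j) = 4 - j^(3/2) (H(j) = 4 - j*√j = 4 - j^(3/2))
p(m) = 1 - 2*I*√2 (p(m) = 5 - (4 - (-2)^(3/2)) = 5 - (4 - (-2)*I*√2) = 5 - (4 + 2*I*√2) = 5 + (-4 - 2*I*√2) = 1 - 2*I*√2)
(p(0) - 135)*54 = ((1 - 2*I*√2) - 135)*54 = (-134 - 2*I*√2)*54 = -7236 - 108*I*√2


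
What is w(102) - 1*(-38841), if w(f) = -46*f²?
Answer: -439743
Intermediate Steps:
w(102) - 1*(-38841) = -46*102² - 1*(-38841) = -46*10404 + 38841 = -478584 + 38841 = -439743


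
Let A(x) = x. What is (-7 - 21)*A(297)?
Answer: -8316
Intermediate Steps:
(-7 - 21)*A(297) = (-7 - 21)*297 = -28*297 = -8316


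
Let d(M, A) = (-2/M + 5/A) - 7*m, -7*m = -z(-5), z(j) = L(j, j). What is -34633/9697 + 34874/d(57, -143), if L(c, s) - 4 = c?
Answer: 1378093527869/36751630 ≈ 37498.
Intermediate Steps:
L(c, s) = 4 + c
z(j) = 4 + j
m = -⅐ (m = -(-1)*(4 - 5)/7 = -(-1)*(-1)/7 = -⅐*1 = -⅐ ≈ -0.14286)
d(M, A) = 1 - 2/M + 5/A (d(M, A) = (-2/M + 5/A) - 7*(-⅐) = (-2/M + 5/A) + 1 = 1 - 2/M + 5/A)
-34633/9697 + 34874/d(57, -143) = -34633/9697 + 34874/(1 - 2/57 + 5/(-143)) = -34633*1/9697 + 34874/(1 - 2*1/57 + 5*(-1/143)) = -34633/9697 + 34874/(1 - 2/57 - 5/143) = -34633/9697 + 34874/(7580/8151) = -34633/9697 + 34874*(8151/7580) = -34633/9697 + 142128987/3790 = 1378093527869/36751630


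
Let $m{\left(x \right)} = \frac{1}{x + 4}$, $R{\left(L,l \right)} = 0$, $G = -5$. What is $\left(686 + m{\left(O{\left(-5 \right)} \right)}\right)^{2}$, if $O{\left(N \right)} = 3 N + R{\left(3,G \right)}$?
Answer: $\frac{56927025}{121} \approx 4.7047 \cdot 10^{5}$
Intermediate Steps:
$O{\left(N \right)} = 3 N$ ($O{\left(N \right)} = 3 N + 0 = 3 N$)
$m{\left(x \right)} = \frac{1}{4 + x}$
$\left(686 + m{\left(O{\left(-5 \right)} \right)}\right)^{2} = \left(686 + \frac{1}{4 + 3 \left(-5\right)}\right)^{2} = \left(686 + \frac{1}{4 - 15}\right)^{2} = \left(686 + \frac{1}{-11}\right)^{2} = \left(686 - \frac{1}{11}\right)^{2} = \left(\frac{7545}{11}\right)^{2} = \frac{56927025}{121}$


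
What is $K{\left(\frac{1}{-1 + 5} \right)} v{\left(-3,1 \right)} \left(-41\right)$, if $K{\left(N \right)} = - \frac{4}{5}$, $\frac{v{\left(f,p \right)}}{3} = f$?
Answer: $- \frac{1476}{5} \approx -295.2$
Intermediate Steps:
$v{\left(f,p \right)} = 3 f$
$K{\left(N \right)} = - \frac{4}{5}$ ($K{\left(N \right)} = \left(-4\right) \frac{1}{5} = - \frac{4}{5}$)
$K{\left(\frac{1}{-1 + 5} \right)} v{\left(-3,1 \right)} \left(-41\right) = - \frac{4 \cdot 3 \left(-3\right)}{5} \left(-41\right) = \left(- \frac{4}{5}\right) \left(-9\right) \left(-41\right) = \frac{36}{5} \left(-41\right) = - \frac{1476}{5}$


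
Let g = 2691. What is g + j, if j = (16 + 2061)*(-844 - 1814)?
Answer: -5517975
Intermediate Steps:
j = -5520666 (j = 2077*(-2658) = -5520666)
g + j = 2691 - 5520666 = -5517975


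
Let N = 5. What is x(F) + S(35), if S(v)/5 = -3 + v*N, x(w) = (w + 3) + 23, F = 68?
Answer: 954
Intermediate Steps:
x(w) = 26 + w (x(w) = (3 + w) + 23 = 26 + w)
S(v) = -15 + 25*v (S(v) = 5*(-3 + v*5) = 5*(-3 + 5*v) = -15 + 25*v)
x(F) + S(35) = (26 + 68) + (-15 + 25*35) = 94 + (-15 + 875) = 94 + 860 = 954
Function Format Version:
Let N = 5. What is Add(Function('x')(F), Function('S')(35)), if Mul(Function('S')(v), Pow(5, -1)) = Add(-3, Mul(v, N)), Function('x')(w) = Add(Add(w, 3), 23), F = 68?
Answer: 954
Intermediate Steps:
Function('x')(w) = Add(26, w) (Function('x')(w) = Add(Add(3, w), 23) = Add(26, w))
Function('S')(v) = Add(-15, Mul(25, v)) (Function('S')(v) = Mul(5, Add(-3, Mul(v, 5))) = Mul(5, Add(-3, Mul(5, v))) = Add(-15, Mul(25, v)))
Add(Function('x')(F), Function('S')(35)) = Add(Add(26, 68), Add(-15, Mul(25, 35))) = Add(94, Add(-15, 875)) = Add(94, 860) = 954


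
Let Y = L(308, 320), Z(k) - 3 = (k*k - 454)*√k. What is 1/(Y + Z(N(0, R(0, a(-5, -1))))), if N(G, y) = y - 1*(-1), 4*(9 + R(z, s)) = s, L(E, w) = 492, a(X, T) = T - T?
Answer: 11/32485 + 52*I*√2/97455 ≈ 0.00033862 + 0.0007546*I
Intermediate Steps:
a(X, T) = 0
R(z, s) = -9 + s/4
N(G, y) = 1 + y (N(G, y) = y + 1 = 1 + y)
Z(k) = 3 + √k*(-454 + k²) (Z(k) = 3 + (k*k - 454)*√k = 3 + (k² - 454)*√k = 3 + (-454 + k²)*√k = 3 + √k*(-454 + k²))
Y = 492
1/(Y + Z(N(0, R(0, a(-5, -1))))) = 1/(492 + (3 + (1 + (-9 + (¼)*0))^(5/2) - 454*√(1 + (-9 + (¼)*0)))) = 1/(492 + (3 + (1 + (-9 + 0))^(5/2) - 454*√(1 + (-9 + 0)))) = 1/(492 + (3 + (1 - 9)^(5/2) - 454*√(1 - 9))) = 1/(492 + (3 + (-8)^(5/2) - 908*I*√2)) = 1/(492 + (3 + 128*I*√2 - 908*I*√2)) = 1/(492 + (3 - 780*I*√2)) = 1/(495 - 780*I*√2)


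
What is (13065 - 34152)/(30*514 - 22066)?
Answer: 21087/6646 ≈ 3.1729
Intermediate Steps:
(13065 - 34152)/(30*514 - 22066) = -21087/(15420 - 22066) = -21087/(-6646) = -21087*(-1/6646) = 21087/6646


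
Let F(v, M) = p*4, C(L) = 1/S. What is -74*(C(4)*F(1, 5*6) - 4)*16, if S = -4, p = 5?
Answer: 10656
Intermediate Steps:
C(L) = -¼ (C(L) = 1/(-4) = -¼)
F(v, M) = 20 (F(v, M) = 5*4 = 20)
-74*(C(4)*F(1, 5*6) - 4)*16 = -74*(-¼*20 - 4)*16 = -74*(-5 - 4)*16 = -74*(-9)*16 = 666*16 = 10656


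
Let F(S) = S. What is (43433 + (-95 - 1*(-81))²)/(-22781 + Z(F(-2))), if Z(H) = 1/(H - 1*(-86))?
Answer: -3664836/1913603 ≈ -1.9151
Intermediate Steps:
Z(H) = 1/(86 + H) (Z(H) = 1/(H + 86) = 1/(86 + H))
(43433 + (-95 - 1*(-81))²)/(-22781 + Z(F(-2))) = (43433 + (-95 - 1*(-81))²)/(-22781 + 1/(86 - 2)) = (43433 + (-95 + 81)²)/(-22781 + 1/84) = (43433 + (-14)²)/(-22781 + 1/84) = (43433 + 196)/(-1913603/84) = 43629*(-84/1913603) = -3664836/1913603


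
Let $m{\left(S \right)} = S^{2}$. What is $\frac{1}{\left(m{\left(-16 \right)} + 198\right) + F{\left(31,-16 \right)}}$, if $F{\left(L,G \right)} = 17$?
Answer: $\frac{1}{471} \approx 0.0021231$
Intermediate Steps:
$\frac{1}{\left(m{\left(-16 \right)} + 198\right) + F{\left(31,-16 \right)}} = \frac{1}{\left(\left(-16\right)^{2} + 198\right) + 17} = \frac{1}{\left(256 + 198\right) + 17} = \frac{1}{454 + 17} = \frac{1}{471}$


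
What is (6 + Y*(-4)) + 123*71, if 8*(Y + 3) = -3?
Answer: 17505/2 ≈ 8752.5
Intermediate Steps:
Y = -27/8 (Y = -3 + (⅛)*(-3) = -3 - 3/8 = -27/8 ≈ -3.3750)
(6 + Y*(-4)) + 123*71 = (6 - 27/8*(-4)) + 123*71 = (6 + 27/2) + 8733 = 39/2 + 8733 = 17505/2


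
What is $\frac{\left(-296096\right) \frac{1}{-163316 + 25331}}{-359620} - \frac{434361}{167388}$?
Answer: $- \frac{1796165256544579}{692179589349300} \approx -2.5949$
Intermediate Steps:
$\frac{\left(-296096\right) \frac{1}{-163316 + 25331}}{-359620} - \frac{434361}{167388} = - \frac{296096}{-137985} \left(- \frac{1}{359620}\right) - \frac{144787}{55796} = \left(-296096\right) \left(- \frac{1}{137985}\right) \left(- \frac{1}{359620}\right) - \frac{144787}{55796} = \frac{296096}{137985} \left(- \frac{1}{359620}\right) - \frac{144787}{55796} = - \frac{74024}{12405541425} - \frac{144787}{55796} = - \frac{1796165256544579}{692179589349300}$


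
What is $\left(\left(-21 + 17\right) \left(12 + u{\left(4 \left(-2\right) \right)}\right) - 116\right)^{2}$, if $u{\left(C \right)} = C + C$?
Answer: $10000$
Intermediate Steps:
$u{\left(C \right)} = 2 C$
$\left(\left(-21 + 17\right) \left(12 + u{\left(4 \left(-2\right) \right)}\right) - 116\right)^{2} = \left(\left(-21 + 17\right) \left(12 + 2 \cdot 4 \left(-2\right)\right) - 116\right)^{2} = \left(- 4 \left(12 + 2 \left(-8\right)\right) - 116\right)^{2} = \left(- 4 \left(12 - 16\right) - 116\right)^{2} = \left(\left(-4\right) \left(-4\right) - 116\right)^{2} = \left(16 - 116\right)^{2} = \left(-100\right)^{2} = 10000$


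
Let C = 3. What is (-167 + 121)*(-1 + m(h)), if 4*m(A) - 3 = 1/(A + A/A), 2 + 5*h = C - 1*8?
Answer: 161/4 ≈ 40.250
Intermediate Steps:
h = -7/5 (h = -⅖ + (3 - 1*8)/5 = -⅖ + (3 - 8)/5 = -⅖ + (⅕)*(-5) = -⅖ - 1 = -7/5 ≈ -1.4000)
m(A) = ¾ + 1/(4*(1 + A)) (m(A) = ¾ + 1/(4*(A + A/A)) = ¾ + 1/(4*(A + 1)) = ¾ + 1/(4*(1 + A)))
(-167 + 121)*(-1 + m(h)) = (-167 + 121)*(-1 + (4 + 3*(-7/5))/(4*(1 - 7/5))) = -46*(-1 + (4 - 21/5)/(4*(-⅖))) = -46*(-1 + (¼)*(-5/2)*(-⅕)) = -46*(-1 + ⅛) = -46*(-7/8) = 161/4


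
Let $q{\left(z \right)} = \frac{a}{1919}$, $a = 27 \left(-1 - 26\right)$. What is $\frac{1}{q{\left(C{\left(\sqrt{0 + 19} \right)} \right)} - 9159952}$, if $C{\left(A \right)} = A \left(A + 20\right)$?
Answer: $- \frac{1919}{17577948617} \approx -1.0917 \cdot 10^{-7}$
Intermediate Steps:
$C{\left(A \right)} = A \left(20 + A\right)$
$a = -729$ ($a = 27 \left(-27\right) = -729$)
$q{\left(z \right)} = - \frac{729}{1919}$
$\frac{1}{q{\left(C{\left(\sqrt{0 + 19} \right)} \right)} - 9159952} = \frac{1}{- \frac{729}{1919} - 9159952} = \frac{1}{- \frac{17577948617}{1919}} = - \frac{1919}{17577948617}$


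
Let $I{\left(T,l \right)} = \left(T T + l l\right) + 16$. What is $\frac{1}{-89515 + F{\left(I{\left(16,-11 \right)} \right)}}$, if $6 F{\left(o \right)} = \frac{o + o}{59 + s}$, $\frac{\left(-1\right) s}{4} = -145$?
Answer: $- \frac{639}{57199954} \approx -1.1171 \cdot 10^{-5}$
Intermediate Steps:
$s = 580$ ($s = \left(-4\right) \left(-145\right) = 580$)
$I{\left(T,l \right)} = 16 + T^{2} + l^{2}$ ($I{\left(T,l \right)} = \left(T^{2} + l^{2}\right) + 16 = 16 + T^{2} + l^{2}$)
$F{\left(o \right)} = \frac{o}{1917}$ ($F{\left(o \right)} = \frac{\left(o + o\right) \frac{1}{59 + 580}}{6} = \frac{2 o \frac{1}{639}}{6} = \frac{\frac{2}{639} o}{6} = \frac{o}{1917}$)
$\frac{1}{-89515 + F{\left(I{\left(16,-11 \right)} \right)}} = \frac{1}{-89515 + \frac{16 + 16^{2} + \left(-11\right)^{2}}{1917}} = \frac{1}{-89515 + \frac{16 + 256 + 121}{1917}} = \frac{1}{-89515 + \frac{1}{1917} \cdot 393} = \frac{1}{-89515 + \frac{131}{639}} = \frac{1}{- \frac{57199954}{639}} = - \frac{639}{57199954}$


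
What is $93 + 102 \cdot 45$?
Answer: $4683$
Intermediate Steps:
$93 + 102 \cdot 45 = 93 + 4590 = 4683$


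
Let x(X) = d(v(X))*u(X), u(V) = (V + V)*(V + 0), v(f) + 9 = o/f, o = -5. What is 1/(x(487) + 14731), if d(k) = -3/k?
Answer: 2194/378823723 ≈ 5.7916e-6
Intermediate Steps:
v(f) = -9 - 5/f
u(V) = 2*V**2 (u(V) = (2*V)*V = 2*V**2)
x(X) = -6*X**2/(-9 - 5/X) (x(X) = (-3/(-9 - 5/X))*(2*X**2) = -6*X**2/(-9 - 5/X))
1/(x(487) + 14731) = 1/(6*487**3/(5 + 9*487) + 14731) = 1/(6*115501303/(5 + 4383) + 14731) = 1/(6*115501303/4388 + 14731) = 1/(6*115501303*(1/4388) + 14731) = 1/(346503909/2194 + 14731) = 1/(378823723/2194) = 2194/378823723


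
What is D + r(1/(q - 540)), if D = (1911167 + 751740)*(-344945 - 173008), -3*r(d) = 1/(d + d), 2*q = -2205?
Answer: -5517042676389/4 ≈ -1.3793e+12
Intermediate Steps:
q = -2205/2 (q = (½)*(-2205) = -2205/2 ≈ -1102.5)
r(d) = -1/(6*d) (r(d) = -1/(3*(d + d)) = -1/(2*d)/3 = -1/(6*d))
D = -1379260669371 (D = 2662907*(-517953) = -1379260669371)
D + r(1/(q - 540)) = -1379260669371 - 1/(6*(1/(-2205/2 - 540))) = -1379260669371 - 1/(6*(1/(-3285/2))) = -1379260669371 - 1/(6*(-2/3285)) = -1379260669371 - ⅙*(-3285/2) = -1379260669371 + 1095/4 = -5517042676389/4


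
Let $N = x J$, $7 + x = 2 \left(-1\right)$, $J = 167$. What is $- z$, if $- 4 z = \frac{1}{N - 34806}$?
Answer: $- \frac{1}{145236} \approx -6.8853 \cdot 10^{-6}$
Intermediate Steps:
$x = -9$ ($x = -7 + 2 \left(-1\right) = -7 - 2 = -9$)
$N = -1503$ ($N = \left(-9\right) 167 = -1503$)
$z = \frac{1}{145236}$ ($z = - \frac{1}{4 \left(-1503 - 34806\right)} = - \frac{1}{4 \left(-36309\right)} = \left(- \frac{1}{4}\right) \left(- \frac{1}{36309}\right) = \frac{1}{145236} \approx 6.8853 \cdot 10^{-6}$)
$- z = \left(-1\right) \frac{1}{145236} = - \frac{1}{145236}$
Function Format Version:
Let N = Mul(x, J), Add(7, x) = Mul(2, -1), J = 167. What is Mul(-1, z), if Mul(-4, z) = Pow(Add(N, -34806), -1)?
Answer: Rational(-1, 145236) ≈ -6.8853e-6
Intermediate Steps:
x = -9 (x = Add(-7, Mul(2, -1)) = Add(-7, -2) = -9)
N = -1503 (N = Mul(-9, 167) = -1503)
z = Rational(1, 145236) (z = Mul(Rational(-1, 4), Pow(Add(-1503, -34806), -1)) = Mul(Rational(-1, 4), Pow(-36309, -1)) = Mul(Rational(-1, 4), Rational(-1, 36309)) = Rational(1, 145236) ≈ 6.8853e-6)
Mul(-1, z) = Mul(-1, Rational(1, 145236)) = Rational(-1, 145236)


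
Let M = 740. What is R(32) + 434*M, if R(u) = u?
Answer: 321192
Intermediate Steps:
R(32) + 434*M = 32 + 434*740 = 32 + 321160 = 321192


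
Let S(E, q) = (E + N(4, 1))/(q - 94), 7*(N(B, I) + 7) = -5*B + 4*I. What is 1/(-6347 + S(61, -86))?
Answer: -630/3998791 ≈ -0.00015755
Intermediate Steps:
N(B, I) = -7 - 5*B/7 + 4*I/7 (N(B, I) = -7 + (-5*B + 4*I)/7 = -7 + (-5*B/7 + 4*I/7) = -7 - 5*B/7 + 4*I/7)
S(E, q) = (-65/7 + E)/(-94 + q) (S(E, q) = (E + (-7 - 5/7*4 + (4/7)*1))/(q - 94) = (E + (-7 - 20/7 + 4/7))/(-94 + q) = (E - 65/7)/(-94 + q) = (-65/7 + E)/(-94 + q))
1/(-6347 + S(61, -86)) = 1/(-6347 + (-65/7 + 61)/(-94 - 86)) = 1/(-6347 + (362/7)/(-180)) = 1/(-6347 - 1/180*362/7) = 1/(-6347 - 181/630) = 1/(-3998791/630) = -630/3998791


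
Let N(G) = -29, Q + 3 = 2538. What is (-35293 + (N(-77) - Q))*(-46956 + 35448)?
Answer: 435658356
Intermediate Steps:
Q = 2535 (Q = -3 + 2538 = 2535)
(-35293 + (N(-77) - Q))*(-46956 + 35448) = (-35293 + (-29 - 1*2535))*(-46956 + 35448) = (-35293 + (-29 - 2535))*(-11508) = (-35293 - 2564)*(-11508) = -37857*(-11508) = 435658356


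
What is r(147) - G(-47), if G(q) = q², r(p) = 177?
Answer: -2032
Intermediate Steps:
r(147) - G(-47) = 177 - 1*(-47)² = 177 - 1*2209 = 177 - 2209 = -2032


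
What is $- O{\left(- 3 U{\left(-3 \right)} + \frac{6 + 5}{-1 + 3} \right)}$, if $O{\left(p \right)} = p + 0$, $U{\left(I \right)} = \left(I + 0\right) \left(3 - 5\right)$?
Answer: $\frac{25}{2} \approx 12.5$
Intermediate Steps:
$U{\left(I \right)} = - 2 I$ ($U{\left(I \right)} = I \left(-2\right) = - 2 I$)
$O{\left(p \right)} = p$
$- O{\left(- 3 U{\left(-3 \right)} + \frac{6 + 5}{-1 + 3} \right)} = - (- 3 \left(\left(-2\right) \left(-3\right)\right) + \frac{6 + 5}{-1 + 3}) = - (\left(-3\right) 6 + \frac{11}{2}) = - (-18 + 11 \cdot \frac{1}{2}) = - (-18 + \frac{11}{2}) = \left(-1\right) \left(- \frac{25}{2}\right) = \frac{25}{2}$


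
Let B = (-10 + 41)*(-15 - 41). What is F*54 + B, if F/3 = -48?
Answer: -9512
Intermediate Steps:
F = -144 (F = 3*(-48) = -144)
B = -1736 (B = 31*(-56) = -1736)
F*54 + B = -144*54 - 1736 = -7776 - 1736 = -9512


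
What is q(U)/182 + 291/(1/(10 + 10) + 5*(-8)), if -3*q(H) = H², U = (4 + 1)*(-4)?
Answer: -1748660/218127 ≈ -8.0167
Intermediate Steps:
U = -20 (U = 5*(-4) = -20)
q(H) = -H²/3
q(U)/182 + 291/(1/(10 + 10) + 5*(-8)) = -⅓*(-20)²/182 + 291/(1/(10 + 10) + 5*(-8)) = -⅓*400*(1/182) + 291/(1/20 - 40) = -400/3*1/182 + 291/(1/20 - 40) = -200/273 + 291/(-799/20) = -200/273 + 291*(-20/799) = -200/273 - 5820/799 = -1748660/218127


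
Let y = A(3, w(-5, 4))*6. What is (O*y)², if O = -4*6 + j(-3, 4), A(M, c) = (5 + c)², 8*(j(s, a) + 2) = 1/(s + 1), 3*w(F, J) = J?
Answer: 2517932041/64 ≈ 3.9343e+7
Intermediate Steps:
w(F, J) = J/3
j(s, a) = -2 + 1/(8*(1 + s)) (j(s, a) = -2 + 1/(8*(s + 1)) = -2 + 1/(8*(1 + s)))
O = -417/16 (O = -4*6 + (-15 - 16*(-3))/(8*(1 - 3)) = -24 + (⅛)*(-15 + 48)/(-2) = -24 + (⅛)*(-½)*33 = -24 - 33/16 = -417/16 ≈ -26.063)
y = 722/3 (y = (5 + (⅓)*4)²*6 = (5 + 4/3)²*6 = (19/3)²*6 = (361/9)*6 = 722/3 ≈ 240.67)
(O*y)² = (-417/16*722/3)² = (-50179/8)² = 2517932041/64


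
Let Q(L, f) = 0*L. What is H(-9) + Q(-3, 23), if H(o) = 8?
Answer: 8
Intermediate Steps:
Q(L, f) = 0
H(-9) + Q(-3, 23) = 8 + 0 = 8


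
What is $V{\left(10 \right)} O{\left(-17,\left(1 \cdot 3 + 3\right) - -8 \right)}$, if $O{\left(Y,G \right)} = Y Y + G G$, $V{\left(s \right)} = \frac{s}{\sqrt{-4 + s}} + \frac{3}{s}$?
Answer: $\frac{291}{2} + \frac{2425 \sqrt{6}}{3} \approx 2125.5$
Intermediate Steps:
$V{\left(s \right)} = \frac{3}{s} + \frac{s}{\sqrt{-4 + s}}$ ($V{\left(s \right)} = \frac{s}{\sqrt{-4 + s}} + \frac{3}{s} = \frac{3}{s} + \frac{s}{\sqrt{-4 + s}}$)
$O{\left(Y,G \right)} = G^{2} + Y^{2}$ ($O{\left(Y,G \right)} = Y^{2} + G^{2} = G^{2} + Y^{2}$)
$V{\left(10 \right)} O{\left(-17,\left(1 \cdot 3 + 3\right) - -8 \right)} = \left(\frac{3}{10} + \frac{10}{\sqrt{-4 + 10}}\right) \left(\left(\left(1 \cdot 3 + 3\right) - -8\right)^{2} + \left(-17\right)^{2}\right) = \left(3 \cdot \frac{1}{10} + \frac{10}{\sqrt{6}}\right) \left(\left(\left(3 + 3\right) + 8\right)^{2} + 289\right) = \left(\frac{3}{10} + 10 \frac{\sqrt{6}}{6}\right) \left(\left(6 + 8\right)^{2} + 289\right) = \left(\frac{3}{10} + \frac{5 \sqrt{6}}{3}\right) \left(14^{2} + 289\right) = \left(\frac{3}{10} + \frac{5 \sqrt{6}}{3}\right) \left(196 + 289\right) = \left(\frac{3}{10} + \frac{5 \sqrt{6}}{3}\right) 485 = \frac{291}{2} + \frac{2425 \sqrt{6}}{3}$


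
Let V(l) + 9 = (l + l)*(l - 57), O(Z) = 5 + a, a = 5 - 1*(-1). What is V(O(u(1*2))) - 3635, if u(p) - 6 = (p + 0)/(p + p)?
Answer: -4656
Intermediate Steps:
a = 6 (a = 5 + 1 = 6)
u(p) = 13/2 (u(p) = 6 + (p + 0)/(p + p) = 6 + p/((2*p)) = 6 + p*(1/(2*p)) = 6 + ½ = 13/2)
O(Z) = 11 (O(Z) = 5 + 6 = 11)
V(l) = -9 + 2*l*(-57 + l) (V(l) = -9 + (l + l)*(l - 57) = -9 + (2*l)*(-57 + l) = -9 + 2*l*(-57 + l))
V(O(u(1*2))) - 3635 = (-9 - 114*11 + 2*11²) - 3635 = (-9 - 1254 + 2*121) - 3635 = (-9 - 1254 + 242) - 3635 = -1021 - 3635 = -4656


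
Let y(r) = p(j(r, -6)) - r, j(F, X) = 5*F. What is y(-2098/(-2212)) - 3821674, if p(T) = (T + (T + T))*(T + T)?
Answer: -1168661329277/305809 ≈ -3.8215e+6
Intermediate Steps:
p(T) = 6*T**2 (p(T) = (T + 2*T)*(2*T) = (3*T)*(2*T) = 6*T**2)
y(r) = -r + 150*r**2 (y(r) = 6*(5*r)**2 - r = 6*(25*r**2) - r = 150*r**2 - r = -r + 150*r**2)
y(-2098/(-2212)) - 3821674 = (-2098/(-2212))*(-1 + 150*(-2098/(-2212))) - 3821674 = (-2098*(-1/2212))*(-1 + 150*(-2098*(-1/2212))) - 3821674 = 1049*(-1 + 150*(1049/1106))/1106 - 3821674 = 1049*(-1 + 78675/553)/1106 - 3821674 = (1049/1106)*(78122/553) - 3821674 = 40974989/305809 - 3821674 = -1168661329277/305809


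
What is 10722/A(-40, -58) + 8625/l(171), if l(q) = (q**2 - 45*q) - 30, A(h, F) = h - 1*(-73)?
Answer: 2333123/7172 ≈ 325.31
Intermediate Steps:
A(h, F) = 73 + h (A(h, F) = h + 73 = 73 + h)
l(q) = -30 + q**2 - 45*q
10722/A(-40, -58) + 8625/l(171) = 10722/(73 - 40) + 8625/(-30 + 171**2 - 45*171) = 10722/33 + 8625/(-30 + 29241 - 7695) = 10722*(1/33) + 8625/21516 = 3574/11 + 8625*(1/21516) = 3574/11 + 2875/7172 = 2333123/7172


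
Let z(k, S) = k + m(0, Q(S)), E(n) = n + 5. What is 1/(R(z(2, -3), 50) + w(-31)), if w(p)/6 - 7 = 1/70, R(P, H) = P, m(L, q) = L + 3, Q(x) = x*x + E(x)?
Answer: 35/1648 ≈ 0.021238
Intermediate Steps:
E(n) = 5 + n
Q(x) = 5 + x + x² (Q(x) = x*x + (5 + x) = x² + (5 + x) = 5 + x + x²)
m(L, q) = 3 + L
z(k, S) = 3 + k (z(k, S) = k + (3 + 0) = k + 3 = 3 + k)
w(p) = 1473/35 (w(p) = 42 + 6/70 = 42 + 6*(1/70) = 42 + 3/35 = 1473/35)
1/(R(z(2, -3), 50) + w(-31)) = 1/((3 + 2) + 1473/35) = 1/(5 + 1473/35) = 1/(1648/35) = 35/1648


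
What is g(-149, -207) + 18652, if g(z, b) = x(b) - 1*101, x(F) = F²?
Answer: 61400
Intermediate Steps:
g(z, b) = -101 + b² (g(z, b) = b² - 1*101 = b² - 101 = -101 + b²)
g(-149, -207) + 18652 = (-101 + (-207)²) + 18652 = (-101 + 42849) + 18652 = 42748 + 18652 = 61400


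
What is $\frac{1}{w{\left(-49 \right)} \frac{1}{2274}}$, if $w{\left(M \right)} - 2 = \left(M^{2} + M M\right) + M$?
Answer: $\frac{758}{1585} \approx 0.47823$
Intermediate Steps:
$w{\left(M \right)} = 2 + M + 2 M^{2}$ ($w{\left(M \right)} = 2 + \left(\left(M^{2} + M M\right) + M\right) = 2 + \left(\left(M^{2} + M^{2}\right) + M\right) = 2 + \left(2 M^{2} + M\right) = 2 + \left(M + 2 M^{2}\right) = 2 + M + 2 M^{2}$)
$\frac{1}{w{\left(-49 \right)} \frac{1}{2274}} = \frac{1}{\left(2 - 49 + 2 \left(-49\right)^{2}\right) \frac{1}{2274}} = \frac{1}{\left(2 - 49 + 2 \cdot 2401\right) \frac{1}{2274}} = \frac{1}{\left(2 - 49 + 4802\right) \frac{1}{2274}} = \frac{1}{4755 \cdot \frac{1}{2274}} = \frac{1}{\frac{1585}{758}} = \frac{758}{1585}$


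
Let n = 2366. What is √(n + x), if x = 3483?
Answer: √5849 ≈ 76.479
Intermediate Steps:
√(n + x) = √(2366 + 3483) = √5849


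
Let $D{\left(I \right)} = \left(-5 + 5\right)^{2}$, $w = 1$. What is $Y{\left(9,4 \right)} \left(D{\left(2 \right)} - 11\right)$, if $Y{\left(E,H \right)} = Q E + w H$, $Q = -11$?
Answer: $1045$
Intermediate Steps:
$D{\left(I \right)} = 0$ ($D{\left(I \right)} = 0^{2} = 0$)
$Y{\left(E,H \right)} = H - 11 E$ ($Y{\left(E,H \right)} = - 11 E + 1 H = - 11 E + H = H - 11 E$)
$Y{\left(9,4 \right)} \left(D{\left(2 \right)} - 11\right) = \left(4 - 99\right) \left(0 - 11\right) = \left(4 - 99\right) \left(-11\right) = \left(-95\right) \left(-11\right) = 1045$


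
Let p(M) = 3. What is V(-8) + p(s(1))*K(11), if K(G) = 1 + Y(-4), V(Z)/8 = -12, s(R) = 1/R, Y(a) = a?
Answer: -105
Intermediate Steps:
V(Z) = -96 (V(Z) = 8*(-12) = -96)
K(G) = -3 (K(G) = 1 - 4 = -3)
V(-8) + p(s(1))*K(11) = -96 + 3*(-3) = -96 - 9 = -105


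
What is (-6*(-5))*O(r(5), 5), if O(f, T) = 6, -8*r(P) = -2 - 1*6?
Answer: 180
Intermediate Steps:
r(P) = 1 (r(P) = -(-2 - 1*6)/8 = -(-2 - 6)/8 = -1/8*(-8) = 1)
(-6*(-5))*O(r(5), 5) = -6*(-5)*6 = 30*6 = 180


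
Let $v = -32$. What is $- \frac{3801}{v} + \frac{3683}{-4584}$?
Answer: $\frac{2163241}{18336} \approx 117.98$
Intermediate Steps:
$- \frac{3801}{v} + \frac{3683}{-4584} = - \frac{3801}{-32} + \frac{3683}{-4584} = \left(-3801\right) \left(- \frac{1}{32}\right) + 3683 \left(- \frac{1}{4584}\right) = \frac{3801}{32} - \frac{3683}{4584} = \frac{2163241}{18336}$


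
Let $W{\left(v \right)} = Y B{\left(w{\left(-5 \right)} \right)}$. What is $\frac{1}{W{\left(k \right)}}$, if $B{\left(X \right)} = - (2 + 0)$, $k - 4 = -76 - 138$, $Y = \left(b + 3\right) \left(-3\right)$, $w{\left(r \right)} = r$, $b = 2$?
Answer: $\frac{1}{30} \approx 0.033333$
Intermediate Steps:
$Y = -15$ ($Y = \left(2 + 3\right) \left(-3\right) = 5 \left(-3\right) = -15$)
$k = -210$ ($k = 4 - 214 = -210$)
$B{\left(X \right)} = -2$ ($B{\left(X \right)} = \left(-1\right) 2 = -2$)
$W{\left(v \right)} = 30$ ($W{\left(v \right)} = \left(-15\right) \left(-2\right) = 30$)
$\frac{1}{W{\left(k \right)}} = \frac{1}{30}$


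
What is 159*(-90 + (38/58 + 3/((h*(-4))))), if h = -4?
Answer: -6577671/464 ≈ -14176.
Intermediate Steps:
159*(-90 + (38/58 + 3/((h*(-4))))) = 159*(-90 + (38/58 + 3/((-4*(-4))))) = 159*(-90 + (38*(1/58) + 3/16)) = 159*(-90 + (19/29 + 3*(1/16))) = 159*(-90 + (19/29 + 3/16)) = 159*(-90 + 391/464) = 159*(-41369/464) = -6577671/464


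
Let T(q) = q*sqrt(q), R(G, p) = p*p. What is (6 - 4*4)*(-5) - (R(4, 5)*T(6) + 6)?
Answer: 44 - 150*sqrt(6) ≈ -323.42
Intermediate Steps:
R(G, p) = p**2
T(q) = q**(3/2)
(6 - 4*4)*(-5) - (R(4, 5)*T(6) + 6) = (6 - 4*4)*(-5) - (5**2*6**(3/2) + 6) = (6 - 16)*(-5) - (25*(6*sqrt(6)) + 6) = -10*(-5) - (150*sqrt(6) + 6) = 50 - (6 + 150*sqrt(6)) = 50 + (-6 - 150*sqrt(6)) = 44 - 150*sqrt(6)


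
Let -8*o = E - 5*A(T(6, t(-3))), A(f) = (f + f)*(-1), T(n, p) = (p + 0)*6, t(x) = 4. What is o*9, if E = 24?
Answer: -297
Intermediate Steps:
T(n, p) = 6*p (T(n, p) = p*6 = 6*p)
A(f) = -2*f (A(f) = (2*f)*(-1) = -2*f)
o = -33 (o = -(24 - (-10)*6*4)/8 = -(24 - (-10)*24)/8 = -(24 - 5*(-48))/8 = -(24 + 240)/8 = -⅛*264 = -33)
o*9 = -33*9 = -297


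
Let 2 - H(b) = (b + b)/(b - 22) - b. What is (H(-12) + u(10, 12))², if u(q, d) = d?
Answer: 484/289 ≈ 1.6747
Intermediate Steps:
H(b) = 2 + b - 2*b/(-22 + b) (H(b) = 2 - ((b + b)/(b - 22) - b) = 2 - ((2*b)/(-22 + b) - b) = 2 - (2*b/(-22 + b) - b) = 2 - (-b + 2*b/(-22 + b)) = 2 + (b - 2*b/(-22 + b)) = 2 + b - 2*b/(-22 + b))
(H(-12) + u(10, 12))² = ((-44 + (-12)² - 22*(-12))/(-22 - 12) + 12)² = ((-44 + 144 + 264)/(-34) + 12)² = (-1/34*364 + 12)² = (-182/17 + 12)² = (22/17)² = 484/289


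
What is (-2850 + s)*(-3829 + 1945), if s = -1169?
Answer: 7571796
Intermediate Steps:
(-2850 + s)*(-3829 + 1945) = (-2850 - 1169)*(-3829 + 1945) = -4019*(-1884) = 7571796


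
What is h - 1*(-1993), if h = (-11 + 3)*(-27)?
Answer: 2209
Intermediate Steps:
h = 216 (h = -8*(-27) = 216)
h - 1*(-1993) = 216 - 1*(-1993) = 216 + 1993 = 2209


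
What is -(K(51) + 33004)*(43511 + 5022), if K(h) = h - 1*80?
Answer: -1600375675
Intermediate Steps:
K(h) = -80 + h (K(h) = h - 80 = -80 + h)
-(K(51) + 33004)*(43511 + 5022) = -((-80 + 51) + 33004)*(43511 + 5022) = -(-29 + 33004)*48533 = -32975*48533 = -1*1600375675 = -1600375675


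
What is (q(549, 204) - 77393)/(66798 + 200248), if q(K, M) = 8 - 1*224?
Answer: -77609/267046 ≈ -0.29062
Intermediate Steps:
q(K, M) = -216 (q(K, M) = 8 - 224 = -216)
(q(549, 204) - 77393)/(66798 + 200248) = (-216 - 77393)/(66798 + 200248) = -77609/267046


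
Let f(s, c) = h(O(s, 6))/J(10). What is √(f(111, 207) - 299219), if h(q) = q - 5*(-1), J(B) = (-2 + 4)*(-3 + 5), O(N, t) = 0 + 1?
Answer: I*√1196870/2 ≈ 547.01*I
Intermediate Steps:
O(N, t) = 1
J(B) = 4 (J(B) = 2*2 = 4)
h(q) = 5 + q (h(q) = q + 5 = 5 + q)
f(s, c) = 3/2 (f(s, c) = (5 + 1)/4 = 6*(¼) = 3/2)
√(f(111, 207) - 299219) = √(3/2 - 299219) = √(-598435/2) = I*√1196870/2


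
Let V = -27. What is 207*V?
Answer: -5589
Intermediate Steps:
207*V = 207*(-27) = -5589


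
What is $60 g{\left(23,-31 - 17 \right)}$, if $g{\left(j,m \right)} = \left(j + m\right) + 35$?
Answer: $600$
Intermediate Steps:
$g{\left(j,m \right)} = 35 + j + m$
$60 g{\left(23,-31 - 17 \right)} = 60 \left(35 + 23 - 48\right) = 60 \cdot 10 = 600$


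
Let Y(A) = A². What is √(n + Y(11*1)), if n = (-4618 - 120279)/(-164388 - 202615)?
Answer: 2*√4085868254195/367003 ≈ 11.015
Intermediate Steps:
n = 124897/367003 (n = -124897/(-367003) = -124897*(-1/367003) = 124897/367003 ≈ 0.34032)
√(n + Y(11*1)) = √(124897/367003 + (11*1)²) = √(124897/367003 + 11²) = √(124897/367003 + 121) = √(44532260/367003) = 2*√4085868254195/367003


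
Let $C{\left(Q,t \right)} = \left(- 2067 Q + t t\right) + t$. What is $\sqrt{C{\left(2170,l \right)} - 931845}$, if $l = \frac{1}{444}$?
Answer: $\frac{i \sqrt{1067932038515}}{444} \approx 2327.5 i$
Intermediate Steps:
$l = \frac{1}{444} \approx 0.0022523$
$C{\left(Q,t \right)} = t + t^{2} - 2067 Q$ ($C{\left(Q,t \right)} = \left(- 2067 Q + t^{2}\right) + t = \left(t^{2} - 2067 Q\right) + t = t + t^{2} - 2067 Q$)
$\sqrt{C{\left(2170,l \right)} - 931845} = \sqrt{\left(\frac{1}{444} + \left(\frac{1}{444}\right)^{2} - 4485390\right) - 931845} = \sqrt{\left(\frac{1}{444} + \frac{1}{197136} - 4485390\right) - 931845} = \sqrt{- \frac{884231842595}{197136} - 931845} = \sqrt{- \frac{1067932038515}{197136}} = \frac{i \sqrt{1067932038515}}{444}$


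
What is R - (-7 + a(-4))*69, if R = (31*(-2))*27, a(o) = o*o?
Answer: -2295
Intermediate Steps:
a(o) = o²
R = -1674 (R = -62*27 = -1674)
R - (-7 + a(-4))*69 = -1674 - (-7 + (-4)²)*69 = -1674 - (-7 + 16)*69 = -1674 - 9*69 = -1674 - 1*621 = -1674 - 621 = -2295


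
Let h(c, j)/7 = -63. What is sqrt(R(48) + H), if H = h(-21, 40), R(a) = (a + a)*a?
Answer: 3*sqrt(463) ≈ 64.552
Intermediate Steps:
h(c, j) = -441 (h(c, j) = 7*(-63) = -441)
R(a) = 2*a**2 (R(a) = (2*a)*a = 2*a**2)
H = -441
sqrt(R(48) + H) = sqrt(2*48**2 - 441) = sqrt(2*2304 - 441) = sqrt(4608 - 441) = sqrt(4167) = 3*sqrt(463)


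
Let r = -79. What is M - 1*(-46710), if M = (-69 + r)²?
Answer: 68614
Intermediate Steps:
M = 21904 (M = (-69 - 79)² = (-148)² = 21904)
M - 1*(-46710) = 21904 - 1*(-46710) = 21904 + 46710 = 68614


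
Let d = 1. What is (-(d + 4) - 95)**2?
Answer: 10000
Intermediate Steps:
(-(d + 4) - 95)**2 = (-(1 + 4) - 95)**2 = (-1*5 - 95)**2 = (-5 - 95)**2 = (-100)**2 = 10000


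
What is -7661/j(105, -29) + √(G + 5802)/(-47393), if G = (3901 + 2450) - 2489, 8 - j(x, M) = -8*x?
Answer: -7661/848 - 8*√151/47393 ≈ -9.0363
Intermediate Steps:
j(x, M) = 8 + 8*x (j(x, M) = 8 - (-8)*x = 8 + 8*x)
G = 3862 (G = 6351 - 2489 = 3862)
-7661/j(105, -29) + √(G + 5802)/(-47393) = -7661/(8 + 8*105) + √(3862 + 5802)/(-47393) = -7661/(8 + 840) + √9664*(-1/47393) = -7661/848 + (8*√151)*(-1/47393) = -7661*1/848 - 8*√151/47393 = -7661/848 - 8*√151/47393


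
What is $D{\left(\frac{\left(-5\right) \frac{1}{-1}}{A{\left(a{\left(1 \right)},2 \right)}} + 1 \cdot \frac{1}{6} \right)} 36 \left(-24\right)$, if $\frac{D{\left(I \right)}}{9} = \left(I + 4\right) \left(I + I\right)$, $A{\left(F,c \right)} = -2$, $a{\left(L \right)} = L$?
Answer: $60480$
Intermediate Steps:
$D{\left(I \right)} = 18 I \left(4 + I\right)$ ($D{\left(I \right)} = 9 \left(I + 4\right) \left(I + I\right) = 9 \left(4 + I\right) 2 I = 9 \cdot 2 I \left(4 + I\right) = 18 I \left(4 + I\right)$)
$D{\left(\frac{\left(-5\right) \frac{1}{-1}}{A{\left(a{\left(1 \right)},2 \right)}} + 1 \cdot \frac{1}{6} \right)} 36 \left(-24\right) = 18 \left(\frac{\left(-5\right) \frac{1}{-1}}{-2} + 1 \cdot \frac{1}{6}\right) \left(4 + \left(\frac{\left(-5\right) \frac{1}{-1}}{-2} + 1 \cdot \frac{1}{6}\right)\right) 36 \left(-24\right) = 18 \left(\left(-5\right) \left(-1\right) \left(- \frac{1}{2}\right) + 1 \cdot \frac{1}{6}\right) \left(4 + \left(\left(-5\right) \left(-1\right) \left(- \frac{1}{2}\right) + 1 \cdot \frac{1}{6}\right)\right) 36 \left(-24\right) = 18 \left(5 \left(- \frac{1}{2}\right) + \frac{1}{6}\right) \left(4 + \left(5 \left(- \frac{1}{2}\right) + \frac{1}{6}\right)\right) 36 \left(-24\right) = 18 \left(- \frac{5}{2} + \frac{1}{6}\right) \left(4 + \left(- \frac{5}{2} + \frac{1}{6}\right)\right) 36 \left(-24\right) = 18 \left(- \frac{7}{3}\right) \left(4 - \frac{7}{3}\right) 36 \left(-24\right) = 18 \left(- \frac{7}{3}\right) \frac{5}{3} \cdot 36 \left(-24\right) = \left(-70\right) 36 \left(-24\right) = \left(-2520\right) \left(-24\right) = 60480$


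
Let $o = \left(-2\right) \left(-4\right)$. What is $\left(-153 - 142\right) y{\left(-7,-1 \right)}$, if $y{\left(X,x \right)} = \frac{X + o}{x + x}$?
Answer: $\frac{295}{2} \approx 147.5$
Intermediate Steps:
$o = 8$
$y{\left(X,x \right)} = \frac{8 + X}{2 x}$ ($y{\left(X,x \right)} = \frac{X + 8}{x + x} = \frac{8 + X}{2 x}$)
$\left(-153 - 142\right) y{\left(-7,-1 \right)} = \left(-153 - 142\right) \frac{8 - 7}{2 \left(-1\right)} = - 295 \cdot \frac{1}{2} \left(-1\right) 1 = \left(-295\right) \left(- \frac{1}{2}\right) = \frac{295}{2}$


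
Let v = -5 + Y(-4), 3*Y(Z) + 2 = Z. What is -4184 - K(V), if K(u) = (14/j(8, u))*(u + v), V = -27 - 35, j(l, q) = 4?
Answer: -7885/2 ≈ -3942.5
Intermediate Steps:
Y(Z) = -2/3 + Z/3
v = -7 (v = -5 + (-2/3 + (1/3)*(-4)) = -5 + (-2/3 - 4/3) = -5 - 2 = -7)
V = -62
K(u) = -49/2 + 7*u/2 (K(u) = (14/4)*(u - 7) = (14*(1/4))*(-7 + u) = 7*(-7 + u)/2 = -49/2 + 7*u/2)
-4184 - K(V) = -4184 - (-49/2 + (7/2)*(-62)) = -4184 - (-49/2 - 217) = -4184 - 1*(-483/2) = -4184 + 483/2 = -7885/2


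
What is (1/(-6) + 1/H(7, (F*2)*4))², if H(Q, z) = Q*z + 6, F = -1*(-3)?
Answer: 196/7569 ≈ 0.025895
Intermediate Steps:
F = 3
H(Q, z) = 6 + Q*z
(1/(-6) + 1/H(7, (F*2)*4))² = (1/(-6) + 1/(6 + 7*((3*2)*4)))² = (-⅙ + 1/(6 + 7*(6*4)))² = (-⅙ + 1/(6 + 7*24))² = (-⅙ + 1/(6 + 168))² = (-⅙ + 1/174)² = (-14/87)² = 196/7569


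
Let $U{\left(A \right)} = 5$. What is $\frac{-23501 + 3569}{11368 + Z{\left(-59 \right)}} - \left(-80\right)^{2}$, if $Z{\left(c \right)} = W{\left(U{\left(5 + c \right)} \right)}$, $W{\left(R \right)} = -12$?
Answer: $- \frac{18174583}{2839} \approx -6401.8$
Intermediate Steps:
$Z{\left(c \right)} = -12$
$\frac{-23501 + 3569}{11368 + Z{\left(-59 \right)}} - \left(-80\right)^{2} = \frac{-23501 + 3569}{11368 - 12} - \left(-80\right)^{2} = - \frac{19932}{11356} - 6400 = \left(-19932\right) \frac{1}{11356} - 6400 = - \frac{4983}{2839} - 6400 = - \frac{18174583}{2839}$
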